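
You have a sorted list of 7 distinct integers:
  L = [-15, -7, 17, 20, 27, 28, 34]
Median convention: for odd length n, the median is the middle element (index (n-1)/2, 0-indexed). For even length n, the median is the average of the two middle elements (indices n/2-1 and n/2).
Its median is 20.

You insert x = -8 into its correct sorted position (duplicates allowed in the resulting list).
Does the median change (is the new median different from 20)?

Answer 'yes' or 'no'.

Old median = 20
Insert x = -8
New median = 37/2
Changed? yes

Answer: yes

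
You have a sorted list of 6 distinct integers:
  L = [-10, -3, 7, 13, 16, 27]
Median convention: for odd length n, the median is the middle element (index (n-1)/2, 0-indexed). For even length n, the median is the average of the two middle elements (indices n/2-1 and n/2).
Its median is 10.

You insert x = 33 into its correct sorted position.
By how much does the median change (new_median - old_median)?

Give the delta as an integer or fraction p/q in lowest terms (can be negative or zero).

Old median = 10
After inserting x = 33: new sorted = [-10, -3, 7, 13, 16, 27, 33]
New median = 13
Delta = 13 - 10 = 3

Answer: 3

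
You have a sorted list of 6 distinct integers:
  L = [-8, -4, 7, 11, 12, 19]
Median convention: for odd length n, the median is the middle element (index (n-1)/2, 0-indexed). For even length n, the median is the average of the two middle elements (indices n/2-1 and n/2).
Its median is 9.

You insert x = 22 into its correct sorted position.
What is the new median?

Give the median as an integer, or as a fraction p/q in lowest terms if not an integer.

Answer: 11

Derivation:
Old list (sorted, length 6): [-8, -4, 7, 11, 12, 19]
Old median = 9
Insert x = 22
Old length even (6). Middle pair: indices 2,3 = 7,11.
New length odd (7). New median = single middle element.
x = 22: 6 elements are < x, 0 elements are > x.
New sorted list: [-8, -4, 7, 11, 12, 19, 22]
New median = 11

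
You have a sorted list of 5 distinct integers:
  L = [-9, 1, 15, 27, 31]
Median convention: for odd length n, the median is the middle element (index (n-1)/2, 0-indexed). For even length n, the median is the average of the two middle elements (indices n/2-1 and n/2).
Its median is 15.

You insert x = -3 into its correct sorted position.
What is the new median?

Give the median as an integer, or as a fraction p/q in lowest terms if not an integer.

Old list (sorted, length 5): [-9, 1, 15, 27, 31]
Old median = 15
Insert x = -3
Old length odd (5). Middle was index 2 = 15.
New length even (6). New median = avg of two middle elements.
x = -3: 1 elements are < x, 4 elements are > x.
New sorted list: [-9, -3, 1, 15, 27, 31]
New median = 8

Answer: 8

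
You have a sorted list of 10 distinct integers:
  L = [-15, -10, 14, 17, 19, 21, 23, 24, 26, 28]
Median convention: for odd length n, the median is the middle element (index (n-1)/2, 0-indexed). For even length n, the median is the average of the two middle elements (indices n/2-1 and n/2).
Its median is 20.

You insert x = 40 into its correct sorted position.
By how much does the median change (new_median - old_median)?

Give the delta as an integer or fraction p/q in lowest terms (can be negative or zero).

Old median = 20
After inserting x = 40: new sorted = [-15, -10, 14, 17, 19, 21, 23, 24, 26, 28, 40]
New median = 21
Delta = 21 - 20 = 1

Answer: 1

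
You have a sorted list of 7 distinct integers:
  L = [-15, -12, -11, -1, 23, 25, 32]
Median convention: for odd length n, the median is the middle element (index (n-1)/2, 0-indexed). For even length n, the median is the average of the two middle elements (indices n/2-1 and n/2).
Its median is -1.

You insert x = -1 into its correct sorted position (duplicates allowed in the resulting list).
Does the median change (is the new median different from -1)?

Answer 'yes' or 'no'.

Answer: no

Derivation:
Old median = -1
Insert x = -1
New median = -1
Changed? no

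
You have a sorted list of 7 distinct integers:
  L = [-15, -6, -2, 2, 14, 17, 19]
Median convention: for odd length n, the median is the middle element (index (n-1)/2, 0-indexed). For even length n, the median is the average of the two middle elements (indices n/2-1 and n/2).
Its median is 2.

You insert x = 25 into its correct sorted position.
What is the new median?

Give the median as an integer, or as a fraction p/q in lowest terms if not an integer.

Answer: 8

Derivation:
Old list (sorted, length 7): [-15, -6, -2, 2, 14, 17, 19]
Old median = 2
Insert x = 25
Old length odd (7). Middle was index 3 = 2.
New length even (8). New median = avg of two middle elements.
x = 25: 7 elements are < x, 0 elements are > x.
New sorted list: [-15, -6, -2, 2, 14, 17, 19, 25]
New median = 8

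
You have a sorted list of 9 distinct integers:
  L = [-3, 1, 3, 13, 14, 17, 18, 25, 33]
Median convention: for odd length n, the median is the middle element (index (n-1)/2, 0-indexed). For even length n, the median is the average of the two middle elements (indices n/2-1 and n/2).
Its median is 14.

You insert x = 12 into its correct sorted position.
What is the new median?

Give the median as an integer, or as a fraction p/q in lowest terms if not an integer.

Old list (sorted, length 9): [-3, 1, 3, 13, 14, 17, 18, 25, 33]
Old median = 14
Insert x = 12
Old length odd (9). Middle was index 4 = 14.
New length even (10). New median = avg of two middle elements.
x = 12: 3 elements are < x, 6 elements are > x.
New sorted list: [-3, 1, 3, 12, 13, 14, 17, 18, 25, 33]
New median = 27/2

Answer: 27/2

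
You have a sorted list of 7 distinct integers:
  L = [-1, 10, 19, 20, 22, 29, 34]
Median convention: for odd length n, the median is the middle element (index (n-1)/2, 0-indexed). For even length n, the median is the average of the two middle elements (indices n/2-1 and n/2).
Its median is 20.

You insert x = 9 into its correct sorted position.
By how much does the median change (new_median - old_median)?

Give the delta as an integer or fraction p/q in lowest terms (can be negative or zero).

Answer: -1/2

Derivation:
Old median = 20
After inserting x = 9: new sorted = [-1, 9, 10, 19, 20, 22, 29, 34]
New median = 39/2
Delta = 39/2 - 20 = -1/2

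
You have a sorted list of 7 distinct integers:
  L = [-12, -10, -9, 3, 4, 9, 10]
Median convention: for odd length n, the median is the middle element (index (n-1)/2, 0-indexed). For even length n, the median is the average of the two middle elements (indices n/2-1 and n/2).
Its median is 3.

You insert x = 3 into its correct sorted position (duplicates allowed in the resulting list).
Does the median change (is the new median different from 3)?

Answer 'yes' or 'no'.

Old median = 3
Insert x = 3
New median = 3
Changed? no

Answer: no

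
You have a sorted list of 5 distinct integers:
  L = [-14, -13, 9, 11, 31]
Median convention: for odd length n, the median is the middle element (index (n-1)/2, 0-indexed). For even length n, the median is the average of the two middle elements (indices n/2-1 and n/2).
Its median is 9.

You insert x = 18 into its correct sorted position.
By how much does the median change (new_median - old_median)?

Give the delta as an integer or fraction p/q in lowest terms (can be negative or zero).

Old median = 9
After inserting x = 18: new sorted = [-14, -13, 9, 11, 18, 31]
New median = 10
Delta = 10 - 9 = 1

Answer: 1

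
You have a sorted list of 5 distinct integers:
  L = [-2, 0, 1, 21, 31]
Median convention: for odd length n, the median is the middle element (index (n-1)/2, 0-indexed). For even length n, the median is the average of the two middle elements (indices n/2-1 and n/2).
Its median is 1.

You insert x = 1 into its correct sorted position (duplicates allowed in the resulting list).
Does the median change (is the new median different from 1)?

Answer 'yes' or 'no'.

Answer: no

Derivation:
Old median = 1
Insert x = 1
New median = 1
Changed? no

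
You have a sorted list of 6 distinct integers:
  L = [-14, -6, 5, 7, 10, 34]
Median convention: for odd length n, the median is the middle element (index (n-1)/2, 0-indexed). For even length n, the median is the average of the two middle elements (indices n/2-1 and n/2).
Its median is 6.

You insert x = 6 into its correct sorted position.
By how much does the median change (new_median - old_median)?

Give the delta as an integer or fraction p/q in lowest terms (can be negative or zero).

Answer: 0

Derivation:
Old median = 6
After inserting x = 6: new sorted = [-14, -6, 5, 6, 7, 10, 34]
New median = 6
Delta = 6 - 6 = 0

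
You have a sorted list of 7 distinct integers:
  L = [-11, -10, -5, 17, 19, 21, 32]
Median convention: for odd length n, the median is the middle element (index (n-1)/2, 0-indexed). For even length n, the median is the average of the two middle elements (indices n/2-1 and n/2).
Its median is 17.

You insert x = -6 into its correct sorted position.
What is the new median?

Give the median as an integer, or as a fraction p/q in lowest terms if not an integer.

Answer: 6

Derivation:
Old list (sorted, length 7): [-11, -10, -5, 17, 19, 21, 32]
Old median = 17
Insert x = -6
Old length odd (7). Middle was index 3 = 17.
New length even (8). New median = avg of two middle elements.
x = -6: 2 elements are < x, 5 elements are > x.
New sorted list: [-11, -10, -6, -5, 17, 19, 21, 32]
New median = 6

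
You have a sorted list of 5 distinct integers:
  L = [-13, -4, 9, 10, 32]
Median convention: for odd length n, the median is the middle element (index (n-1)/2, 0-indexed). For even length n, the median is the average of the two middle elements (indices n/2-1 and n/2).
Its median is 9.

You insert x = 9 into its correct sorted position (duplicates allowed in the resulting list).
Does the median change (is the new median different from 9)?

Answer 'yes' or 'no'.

Answer: no

Derivation:
Old median = 9
Insert x = 9
New median = 9
Changed? no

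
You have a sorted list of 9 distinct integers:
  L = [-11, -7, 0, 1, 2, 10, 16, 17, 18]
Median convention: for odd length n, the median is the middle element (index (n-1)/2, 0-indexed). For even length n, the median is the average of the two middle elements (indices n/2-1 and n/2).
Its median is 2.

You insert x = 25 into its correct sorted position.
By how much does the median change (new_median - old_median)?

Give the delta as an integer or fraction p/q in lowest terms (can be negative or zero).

Answer: 4

Derivation:
Old median = 2
After inserting x = 25: new sorted = [-11, -7, 0, 1, 2, 10, 16, 17, 18, 25]
New median = 6
Delta = 6 - 2 = 4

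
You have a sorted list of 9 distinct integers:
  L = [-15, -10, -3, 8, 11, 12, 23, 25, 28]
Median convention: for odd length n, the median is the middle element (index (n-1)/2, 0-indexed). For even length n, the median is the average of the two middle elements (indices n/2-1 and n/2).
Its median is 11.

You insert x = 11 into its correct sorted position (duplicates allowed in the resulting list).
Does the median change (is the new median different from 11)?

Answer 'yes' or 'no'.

Answer: no

Derivation:
Old median = 11
Insert x = 11
New median = 11
Changed? no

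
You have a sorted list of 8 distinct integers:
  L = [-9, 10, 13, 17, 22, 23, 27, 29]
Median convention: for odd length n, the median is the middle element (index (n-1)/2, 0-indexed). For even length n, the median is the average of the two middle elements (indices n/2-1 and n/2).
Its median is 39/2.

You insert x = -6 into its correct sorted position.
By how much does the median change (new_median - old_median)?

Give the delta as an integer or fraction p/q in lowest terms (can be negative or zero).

Old median = 39/2
After inserting x = -6: new sorted = [-9, -6, 10, 13, 17, 22, 23, 27, 29]
New median = 17
Delta = 17 - 39/2 = -5/2

Answer: -5/2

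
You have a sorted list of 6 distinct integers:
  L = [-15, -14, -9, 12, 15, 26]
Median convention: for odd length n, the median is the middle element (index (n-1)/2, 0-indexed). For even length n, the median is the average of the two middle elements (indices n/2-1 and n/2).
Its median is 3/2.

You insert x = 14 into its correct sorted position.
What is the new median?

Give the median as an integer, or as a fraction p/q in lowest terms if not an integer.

Old list (sorted, length 6): [-15, -14, -9, 12, 15, 26]
Old median = 3/2
Insert x = 14
Old length even (6). Middle pair: indices 2,3 = -9,12.
New length odd (7). New median = single middle element.
x = 14: 4 elements are < x, 2 elements are > x.
New sorted list: [-15, -14, -9, 12, 14, 15, 26]
New median = 12

Answer: 12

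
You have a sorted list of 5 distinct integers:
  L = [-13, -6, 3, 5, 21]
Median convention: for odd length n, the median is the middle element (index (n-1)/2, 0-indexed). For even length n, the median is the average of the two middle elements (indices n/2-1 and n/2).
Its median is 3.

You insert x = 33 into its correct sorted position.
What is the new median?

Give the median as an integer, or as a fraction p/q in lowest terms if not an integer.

Answer: 4

Derivation:
Old list (sorted, length 5): [-13, -6, 3, 5, 21]
Old median = 3
Insert x = 33
Old length odd (5). Middle was index 2 = 3.
New length even (6). New median = avg of two middle elements.
x = 33: 5 elements are < x, 0 elements are > x.
New sorted list: [-13, -6, 3, 5, 21, 33]
New median = 4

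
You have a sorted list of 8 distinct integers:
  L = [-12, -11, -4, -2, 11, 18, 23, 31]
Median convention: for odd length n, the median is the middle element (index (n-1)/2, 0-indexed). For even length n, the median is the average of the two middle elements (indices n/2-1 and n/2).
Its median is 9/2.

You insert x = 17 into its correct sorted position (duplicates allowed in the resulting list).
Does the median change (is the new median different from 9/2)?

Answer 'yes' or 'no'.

Answer: yes

Derivation:
Old median = 9/2
Insert x = 17
New median = 11
Changed? yes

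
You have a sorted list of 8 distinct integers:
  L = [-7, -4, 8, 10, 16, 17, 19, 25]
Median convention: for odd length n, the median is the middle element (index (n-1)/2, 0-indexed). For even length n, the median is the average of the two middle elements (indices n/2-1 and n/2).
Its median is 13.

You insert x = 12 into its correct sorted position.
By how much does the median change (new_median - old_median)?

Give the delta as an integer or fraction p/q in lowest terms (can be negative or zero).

Answer: -1

Derivation:
Old median = 13
After inserting x = 12: new sorted = [-7, -4, 8, 10, 12, 16, 17, 19, 25]
New median = 12
Delta = 12 - 13 = -1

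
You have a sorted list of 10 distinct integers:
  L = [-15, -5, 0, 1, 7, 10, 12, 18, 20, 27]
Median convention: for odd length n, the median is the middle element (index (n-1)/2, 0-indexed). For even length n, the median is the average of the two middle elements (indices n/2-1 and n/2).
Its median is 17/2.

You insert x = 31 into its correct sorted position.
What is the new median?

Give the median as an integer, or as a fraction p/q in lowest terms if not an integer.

Old list (sorted, length 10): [-15, -5, 0, 1, 7, 10, 12, 18, 20, 27]
Old median = 17/2
Insert x = 31
Old length even (10). Middle pair: indices 4,5 = 7,10.
New length odd (11). New median = single middle element.
x = 31: 10 elements are < x, 0 elements are > x.
New sorted list: [-15, -5, 0, 1, 7, 10, 12, 18, 20, 27, 31]
New median = 10

Answer: 10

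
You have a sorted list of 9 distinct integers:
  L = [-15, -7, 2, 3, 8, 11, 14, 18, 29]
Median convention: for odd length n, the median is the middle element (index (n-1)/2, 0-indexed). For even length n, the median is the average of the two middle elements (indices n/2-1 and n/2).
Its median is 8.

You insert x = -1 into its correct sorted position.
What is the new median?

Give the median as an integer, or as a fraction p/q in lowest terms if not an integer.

Answer: 11/2

Derivation:
Old list (sorted, length 9): [-15, -7, 2, 3, 8, 11, 14, 18, 29]
Old median = 8
Insert x = -1
Old length odd (9). Middle was index 4 = 8.
New length even (10). New median = avg of two middle elements.
x = -1: 2 elements are < x, 7 elements are > x.
New sorted list: [-15, -7, -1, 2, 3, 8, 11, 14, 18, 29]
New median = 11/2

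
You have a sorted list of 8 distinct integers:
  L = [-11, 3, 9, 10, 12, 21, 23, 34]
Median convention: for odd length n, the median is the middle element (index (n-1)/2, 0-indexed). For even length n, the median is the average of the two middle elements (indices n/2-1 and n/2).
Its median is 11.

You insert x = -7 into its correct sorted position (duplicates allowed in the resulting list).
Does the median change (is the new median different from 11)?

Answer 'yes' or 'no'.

Answer: yes

Derivation:
Old median = 11
Insert x = -7
New median = 10
Changed? yes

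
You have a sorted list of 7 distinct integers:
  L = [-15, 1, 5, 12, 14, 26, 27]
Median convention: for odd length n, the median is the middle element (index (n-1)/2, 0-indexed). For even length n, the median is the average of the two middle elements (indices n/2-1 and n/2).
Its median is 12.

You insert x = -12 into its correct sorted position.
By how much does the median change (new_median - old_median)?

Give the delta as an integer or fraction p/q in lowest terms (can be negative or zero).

Answer: -7/2

Derivation:
Old median = 12
After inserting x = -12: new sorted = [-15, -12, 1, 5, 12, 14, 26, 27]
New median = 17/2
Delta = 17/2 - 12 = -7/2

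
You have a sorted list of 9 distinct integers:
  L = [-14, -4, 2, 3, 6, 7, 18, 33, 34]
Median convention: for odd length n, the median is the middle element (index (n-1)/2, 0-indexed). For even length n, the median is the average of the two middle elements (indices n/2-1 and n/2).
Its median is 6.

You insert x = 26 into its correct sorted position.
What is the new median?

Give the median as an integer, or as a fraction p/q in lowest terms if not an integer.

Old list (sorted, length 9): [-14, -4, 2, 3, 6, 7, 18, 33, 34]
Old median = 6
Insert x = 26
Old length odd (9). Middle was index 4 = 6.
New length even (10). New median = avg of two middle elements.
x = 26: 7 elements are < x, 2 elements are > x.
New sorted list: [-14, -4, 2, 3, 6, 7, 18, 26, 33, 34]
New median = 13/2

Answer: 13/2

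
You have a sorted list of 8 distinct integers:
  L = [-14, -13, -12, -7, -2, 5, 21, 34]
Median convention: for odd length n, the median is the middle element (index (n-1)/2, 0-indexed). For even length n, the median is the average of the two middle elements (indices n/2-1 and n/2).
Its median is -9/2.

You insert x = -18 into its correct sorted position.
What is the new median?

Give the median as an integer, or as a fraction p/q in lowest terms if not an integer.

Answer: -7

Derivation:
Old list (sorted, length 8): [-14, -13, -12, -7, -2, 5, 21, 34]
Old median = -9/2
Insert x = -18
Old length even (8). Middle pair: indices 3,4 = -7,-2.
New length odd (9). New median = single middle element.
x = -18: 0 elements are < x, 8 elements are > x.
New sorted list: [-18, -14, -13, -12, -7, -2, 5, 21, 34]
New median = -7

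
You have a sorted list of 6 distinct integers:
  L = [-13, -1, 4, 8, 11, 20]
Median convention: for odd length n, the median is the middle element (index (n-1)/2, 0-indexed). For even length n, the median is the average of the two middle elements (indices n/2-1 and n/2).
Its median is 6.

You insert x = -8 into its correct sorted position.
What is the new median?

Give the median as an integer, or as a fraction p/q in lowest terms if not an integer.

Old list (sorted, length 6): [-13, -1, 4, 8, 11, 20]
Old median = 6
Insert x = -8
Old length even (6). Middle pair: indices 2,3 = 4,8.
New length odd (7). New median = single middle element.
x = -8: 1 elements are < x, 5 elements are > x.
New sorted list: [-13, -8, -1, 4, 8, 11, 20]
New median = 4

Answer: 4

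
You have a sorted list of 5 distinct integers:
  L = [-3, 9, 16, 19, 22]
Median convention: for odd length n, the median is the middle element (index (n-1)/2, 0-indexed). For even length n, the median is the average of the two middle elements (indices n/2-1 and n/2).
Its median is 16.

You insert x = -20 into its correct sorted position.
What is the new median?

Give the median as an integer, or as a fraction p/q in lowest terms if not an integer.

Answer: 25/2

Derivation:
Old list (sorted, length 5): [-3, 9, 16, 19, 22]
Old median = 16
Insert x = -20
Old length odd (5). Middle was index 2 = 16.
New length even (6). New median = avg of two middle elements.
x = -20: 0 elements are < x, 5 elements are > x.
New sorted list: [-20, -3, 9, 16, 19, 22]
New median = 25/2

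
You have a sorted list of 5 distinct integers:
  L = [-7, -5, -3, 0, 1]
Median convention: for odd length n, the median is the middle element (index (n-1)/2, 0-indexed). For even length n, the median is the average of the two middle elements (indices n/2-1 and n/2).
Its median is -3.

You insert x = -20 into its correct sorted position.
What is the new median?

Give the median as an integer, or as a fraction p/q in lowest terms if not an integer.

Answer: -4

Derivation:
Old list (sorted, length 5): [-7, -5, -3, 0, 1]
Old median = -3
Insert x = -20
Old length odd (5). Middle was index 2 = -3.
New length even (6). New median = avg of two middle elements.
x = -20: 0 elements are < x, 5 elements are > x.
New sorted list: [-20, -7, -5, -3, 0, 1]
New median = -4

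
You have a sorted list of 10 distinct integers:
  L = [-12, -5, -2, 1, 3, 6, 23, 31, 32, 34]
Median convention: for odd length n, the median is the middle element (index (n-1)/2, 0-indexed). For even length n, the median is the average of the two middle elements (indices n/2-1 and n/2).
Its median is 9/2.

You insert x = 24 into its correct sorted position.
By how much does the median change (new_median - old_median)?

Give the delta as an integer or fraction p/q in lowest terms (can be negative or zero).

Answer: 3/2

Derivation:
Old median = 9/2
After inserting x = 24: new sorted = [-12, -5, -2, 1, 3, 6, 23, 24, 31, 32, 34]
New median = 6
Delta = 6 - 9/2 = 3/2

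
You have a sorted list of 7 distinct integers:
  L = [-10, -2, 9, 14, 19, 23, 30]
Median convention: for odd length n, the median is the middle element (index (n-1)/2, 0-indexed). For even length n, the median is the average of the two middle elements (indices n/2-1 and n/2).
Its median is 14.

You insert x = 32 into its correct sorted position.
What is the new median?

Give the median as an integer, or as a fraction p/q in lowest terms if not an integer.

Old list (sorted, length 7): [-10, -2, 9, 14, 19, 23, 30]
Old median = 14
Insert x = 32
Old length odd (7). Middle was index 3 = 14.
New length even (8). New median = avg of two middle elements.
x = 32: 7 elements are < x, 0 elements are > x.
New sorted list: [-10, -2, 9, 14, 19, 23, 30, 32]
New median = 33/2

Answer: 33/2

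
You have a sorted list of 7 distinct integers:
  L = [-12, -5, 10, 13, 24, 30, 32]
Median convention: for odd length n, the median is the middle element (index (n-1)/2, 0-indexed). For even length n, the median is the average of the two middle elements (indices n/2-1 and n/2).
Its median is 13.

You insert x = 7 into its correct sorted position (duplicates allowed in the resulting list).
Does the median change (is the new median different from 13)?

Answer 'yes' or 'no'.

Answer: yes

Derivation:
Old median = 13
Insert x = 7
New median = 23/2
Changed? yes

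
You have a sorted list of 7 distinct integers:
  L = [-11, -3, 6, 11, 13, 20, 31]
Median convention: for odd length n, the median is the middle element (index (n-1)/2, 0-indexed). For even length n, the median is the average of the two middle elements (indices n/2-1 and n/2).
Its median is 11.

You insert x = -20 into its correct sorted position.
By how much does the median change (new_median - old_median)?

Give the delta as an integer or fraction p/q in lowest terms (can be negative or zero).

Answer: -5/2

Derivation:
Old median = 11
After inserting x = -20: new sorted = [-20, -11, -3, 6, 11, 13, 20, 31]
New median = 17/2
Delta = 17/2 - 11 = -5/2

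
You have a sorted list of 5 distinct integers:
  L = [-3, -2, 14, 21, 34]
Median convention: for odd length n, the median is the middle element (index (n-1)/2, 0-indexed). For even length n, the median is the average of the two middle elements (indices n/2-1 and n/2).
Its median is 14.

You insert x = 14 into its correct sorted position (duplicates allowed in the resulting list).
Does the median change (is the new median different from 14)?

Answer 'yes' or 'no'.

Old median = 14
Insert x = 14
New median = 14
Changed? no

Answer: no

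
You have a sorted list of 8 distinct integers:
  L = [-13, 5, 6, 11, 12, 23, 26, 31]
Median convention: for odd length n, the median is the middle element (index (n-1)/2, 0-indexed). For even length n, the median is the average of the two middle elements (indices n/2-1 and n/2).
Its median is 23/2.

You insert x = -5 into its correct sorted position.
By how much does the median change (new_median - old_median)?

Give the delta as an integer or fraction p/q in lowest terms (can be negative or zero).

Old median = 23/2
After inserting x = -5: new sorted = [-13, -5, 5, 6, 11, 12, 23, 26, 31]
New median = 11
Delta = 11 - 23/2 = -1/2

Answer: -1/2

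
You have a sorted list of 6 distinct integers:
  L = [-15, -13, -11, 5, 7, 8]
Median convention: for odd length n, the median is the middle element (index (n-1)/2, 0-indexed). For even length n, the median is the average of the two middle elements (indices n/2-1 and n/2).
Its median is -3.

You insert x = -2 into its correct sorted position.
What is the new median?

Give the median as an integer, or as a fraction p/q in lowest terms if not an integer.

Old list (sorted, length 6): [-15, -13, -11, 5, 7, 8]
Old median = -3
Insert x = -2
Old length even (6). Middle pair: indices 2,3 = -11,5.
New length odd (7). New median = single middle element.
x = -2: 3 elements are < x, 3 elements are > x.
New sorted list: [-15, -13, -11, -2, 5, 7, 8]
New median = -2

Answer: -2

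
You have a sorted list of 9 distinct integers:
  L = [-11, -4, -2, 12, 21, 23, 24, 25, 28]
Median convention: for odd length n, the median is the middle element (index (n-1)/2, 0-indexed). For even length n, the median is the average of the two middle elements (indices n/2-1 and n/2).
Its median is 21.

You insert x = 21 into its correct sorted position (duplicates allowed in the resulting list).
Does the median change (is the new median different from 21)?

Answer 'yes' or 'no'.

Old median = 21
Insert x = 21
New median = 21
Changed? no

Answer: no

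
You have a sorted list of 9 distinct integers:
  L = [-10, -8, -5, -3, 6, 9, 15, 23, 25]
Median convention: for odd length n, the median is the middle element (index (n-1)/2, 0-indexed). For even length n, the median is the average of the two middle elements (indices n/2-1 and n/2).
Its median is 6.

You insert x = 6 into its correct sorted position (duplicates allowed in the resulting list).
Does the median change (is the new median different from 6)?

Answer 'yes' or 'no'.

Answer: no

Derivation:
Old median = 6
Insert x = 6
New median = 6
Changed? no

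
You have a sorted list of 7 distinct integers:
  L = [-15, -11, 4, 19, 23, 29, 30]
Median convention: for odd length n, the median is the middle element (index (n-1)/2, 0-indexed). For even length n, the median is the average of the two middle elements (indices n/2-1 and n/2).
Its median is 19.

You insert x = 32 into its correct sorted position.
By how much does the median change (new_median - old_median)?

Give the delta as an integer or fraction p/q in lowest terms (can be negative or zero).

Answer: 2

Derivation:
Old median = 19
After inserting x = 32: new sorted = [-15, -11, 4, 19, 23, 29, 30, 32]
New median = 21
Delta = 21 - 19 = 2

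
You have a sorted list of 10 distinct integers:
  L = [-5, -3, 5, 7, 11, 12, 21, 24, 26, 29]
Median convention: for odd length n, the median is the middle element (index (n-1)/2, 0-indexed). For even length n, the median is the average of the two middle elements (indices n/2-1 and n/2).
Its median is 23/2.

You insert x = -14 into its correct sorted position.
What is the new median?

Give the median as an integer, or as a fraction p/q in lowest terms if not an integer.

Old list (sorted, length 10): [-5, -3, 5, 7, 11, 12, 21, 24, 26, 29]
Old median = 23/2
Insert x = -14
Old length even (10). Middle pair: indices 4,5 = 11,12.
New length odd (11). New median = single middle element.
x = -14: 0 elements are < x, 10 elements are > x.
New sorted list: [-14, -5, -3, 5, 7, 11, 12, 21, 24, 26, 29]
New median = 11

Answer: 11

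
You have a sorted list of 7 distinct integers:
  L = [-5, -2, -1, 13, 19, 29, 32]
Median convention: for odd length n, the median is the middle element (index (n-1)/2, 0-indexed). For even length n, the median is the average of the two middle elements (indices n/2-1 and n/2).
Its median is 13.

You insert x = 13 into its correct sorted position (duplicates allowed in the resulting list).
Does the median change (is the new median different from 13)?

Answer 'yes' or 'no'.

Answer: no

Derivation:
Old median = 13
Insert x = 13
New median = 13
Changed? no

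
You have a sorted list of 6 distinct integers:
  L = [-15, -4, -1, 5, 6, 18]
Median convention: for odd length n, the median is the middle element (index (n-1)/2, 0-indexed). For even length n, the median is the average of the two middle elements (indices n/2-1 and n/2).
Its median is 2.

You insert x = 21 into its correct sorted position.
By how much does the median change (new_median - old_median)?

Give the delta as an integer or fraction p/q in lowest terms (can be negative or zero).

Answer: 3

Derivation:
Old median = 2
After inserting x = 21: new sorted = [-15, -4, -1, 5, 6, 18, 21]
New median = 5
Delta = 5 - 2 = 3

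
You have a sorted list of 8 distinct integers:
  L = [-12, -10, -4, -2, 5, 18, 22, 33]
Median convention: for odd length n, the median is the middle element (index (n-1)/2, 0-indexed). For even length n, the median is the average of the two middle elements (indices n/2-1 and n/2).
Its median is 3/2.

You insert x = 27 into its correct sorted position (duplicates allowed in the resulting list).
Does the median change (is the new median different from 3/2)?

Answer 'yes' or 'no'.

Answer: yes

Derivation:
Old median = 3/2
Insert x = 27
New median = 5
Changed? yes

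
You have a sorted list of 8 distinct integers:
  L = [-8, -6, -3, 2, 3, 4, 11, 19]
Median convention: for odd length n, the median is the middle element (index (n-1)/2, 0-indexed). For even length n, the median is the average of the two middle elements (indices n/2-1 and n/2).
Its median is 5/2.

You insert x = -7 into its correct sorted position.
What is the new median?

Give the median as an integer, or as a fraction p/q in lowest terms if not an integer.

Answer: 2

Derivation:
Old list (sorted, length 8): [-8, -6, -3, 2, 3, 4, 11, 19]
Old median = 5/2
Insert x = -7
Old length even (8). Middle pair: indices 3,4 = 2,3.
New length odd (9). New median = single middle element.
x = -7: 1 elements are < x, 7 elements are > x.
New sorted list: [-8, -7, -6, -3, 2, 3, 4, 11, 19]
New median = 2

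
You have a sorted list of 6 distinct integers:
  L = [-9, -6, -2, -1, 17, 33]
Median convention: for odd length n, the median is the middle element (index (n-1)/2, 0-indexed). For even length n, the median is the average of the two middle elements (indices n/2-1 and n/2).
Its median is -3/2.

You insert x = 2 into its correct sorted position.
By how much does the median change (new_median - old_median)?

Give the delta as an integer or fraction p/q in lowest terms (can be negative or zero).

Old median = -3/2
After inserting x = 2: new sorted = [-9, -6, -2, -1, 2, 17, 33]
New median = -1
Delta = -1 - -3/2 = 1/2

Answer: 1/2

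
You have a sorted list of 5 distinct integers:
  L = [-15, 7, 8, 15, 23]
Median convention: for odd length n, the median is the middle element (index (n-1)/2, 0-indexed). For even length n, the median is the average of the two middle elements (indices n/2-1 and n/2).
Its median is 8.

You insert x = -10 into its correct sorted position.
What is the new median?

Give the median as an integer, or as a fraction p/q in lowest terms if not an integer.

Answer: 15/2

Derivation:
Old list (sorted, length 5): [-15, 7, 8, 15, 23]
Old median = 8
Insert x = -10
Old length odd (5). Middle was index 2 = 8.
New length even (6). New median = avg of two middle elements.
x = -10: 1 elements are < x, 4 elements are > x.
New sorted list: [-15, -10, 7, 8, 15, 23]
New median = 15/2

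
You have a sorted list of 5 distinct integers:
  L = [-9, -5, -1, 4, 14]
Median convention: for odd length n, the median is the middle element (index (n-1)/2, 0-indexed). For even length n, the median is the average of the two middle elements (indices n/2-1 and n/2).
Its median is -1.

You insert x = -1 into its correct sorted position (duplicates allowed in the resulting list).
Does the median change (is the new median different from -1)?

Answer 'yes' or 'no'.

Old median = -1
Insert x = -1
New median = -1
Changed? no

Answer: no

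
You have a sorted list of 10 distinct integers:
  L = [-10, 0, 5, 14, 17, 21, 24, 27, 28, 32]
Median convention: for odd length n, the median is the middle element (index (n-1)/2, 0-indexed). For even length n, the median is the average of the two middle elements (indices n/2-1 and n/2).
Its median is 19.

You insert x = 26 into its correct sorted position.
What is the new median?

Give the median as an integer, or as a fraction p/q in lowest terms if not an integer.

Answer: 21

Derivation:
Old list (sorted, length 10): [-10, 0, 5, 14, 17, 21, 24, 27, 28, 32]
Old median = 19
Insert x = 26
Old length even (10). Middle pair: indices 4,5 = 17,21.
New length odd (11). New median = single middle element.
x = 26: 7 elements are < x, 3 elements are > x.
New sorted list: [-10, 0, 5, 14, 17, 21, 24, 26, 27, 28, 32]
New median = 21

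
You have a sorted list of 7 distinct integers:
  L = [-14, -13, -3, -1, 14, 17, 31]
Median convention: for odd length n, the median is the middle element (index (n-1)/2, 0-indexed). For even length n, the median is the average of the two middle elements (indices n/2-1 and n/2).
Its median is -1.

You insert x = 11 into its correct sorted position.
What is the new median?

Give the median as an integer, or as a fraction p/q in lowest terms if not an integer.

Old list (sorted, length 7): [-14, -13, -3, -1, 14, 17, 31]
Old median = -1
Insert x = 11
Old length odd (7). Middle was index 3 = -1.
New length even (8). New median = avg of two middle elements.
x = 11: 4 elements are < x, 3 elements are > x.
New sorted list: [-14, -13, -3, -1, 11, 14, 17, 31]
New median = 5

Answer: 5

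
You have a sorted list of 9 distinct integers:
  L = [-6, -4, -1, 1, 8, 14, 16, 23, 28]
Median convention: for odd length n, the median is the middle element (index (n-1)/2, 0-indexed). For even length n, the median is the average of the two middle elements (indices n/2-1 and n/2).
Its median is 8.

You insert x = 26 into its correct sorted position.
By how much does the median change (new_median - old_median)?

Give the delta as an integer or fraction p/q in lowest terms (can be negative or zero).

Old median = 8
After inserting x = 26: new sorted = [-6, -4, -1, 1, 8, 14, 16, 23, 26, 28]
New median = 11
Delta = 11 - 8 = 3

Answer: 3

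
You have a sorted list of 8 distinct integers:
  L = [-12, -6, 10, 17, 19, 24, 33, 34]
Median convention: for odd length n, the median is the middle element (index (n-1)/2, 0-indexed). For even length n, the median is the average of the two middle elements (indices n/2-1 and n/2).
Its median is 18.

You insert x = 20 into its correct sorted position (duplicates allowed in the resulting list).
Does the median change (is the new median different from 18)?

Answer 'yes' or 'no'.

Answer: yes

Derivation:
Old median = 18
Insert x = 20
New median = 19
Changed? yes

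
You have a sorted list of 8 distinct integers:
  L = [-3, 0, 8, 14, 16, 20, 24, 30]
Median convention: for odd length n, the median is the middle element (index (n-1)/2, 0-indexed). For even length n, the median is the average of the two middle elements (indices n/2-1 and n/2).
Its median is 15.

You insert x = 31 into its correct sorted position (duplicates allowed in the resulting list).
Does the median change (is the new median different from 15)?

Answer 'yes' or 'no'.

Answer: yes

Derivation:
Old median = 15
Insert x = 31
New median = 16
Changed? yes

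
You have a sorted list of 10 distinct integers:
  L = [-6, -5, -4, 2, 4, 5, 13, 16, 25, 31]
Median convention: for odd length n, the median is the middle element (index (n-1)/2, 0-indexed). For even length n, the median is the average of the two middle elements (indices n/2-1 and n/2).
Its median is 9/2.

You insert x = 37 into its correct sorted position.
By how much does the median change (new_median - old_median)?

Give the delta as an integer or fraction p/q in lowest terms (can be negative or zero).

Old median = 9/2
After inserting x = 37: new sorted = [-6, -5, -4, 2, 4, 5, 13, 16, 25, 31, 37]
New median = 5
Delta = 5 - 9/2 = 1/2

Answer: 1/2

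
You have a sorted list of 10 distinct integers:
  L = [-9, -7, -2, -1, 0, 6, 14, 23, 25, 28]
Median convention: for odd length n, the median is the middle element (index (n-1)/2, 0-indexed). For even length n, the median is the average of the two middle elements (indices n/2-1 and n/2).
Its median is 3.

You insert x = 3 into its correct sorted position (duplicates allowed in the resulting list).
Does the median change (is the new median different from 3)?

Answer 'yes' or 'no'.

Answer: no

Derivation:
Old median = 3
Insert x = 3
New median = 3
Changed? no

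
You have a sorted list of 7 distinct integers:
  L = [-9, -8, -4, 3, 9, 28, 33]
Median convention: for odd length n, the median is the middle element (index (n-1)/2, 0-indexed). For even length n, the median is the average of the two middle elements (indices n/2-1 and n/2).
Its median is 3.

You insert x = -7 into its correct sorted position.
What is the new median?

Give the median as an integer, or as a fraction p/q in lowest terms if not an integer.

Old list (sorted, length 7): [-9, -8, -4, 3, 9, 28, 33]
Old median = 3
Insert x = -7
Old length odd (7). Middle was index 3 = 3.
New length even (8). New median = avg of two middle elements.
x = -7: 2 elements are < x, 5 elements are > x.
New sorted list: [-9, -8, -7, -4, 3, 9, 28, 33]
New median = -1/2

Answer: -1/2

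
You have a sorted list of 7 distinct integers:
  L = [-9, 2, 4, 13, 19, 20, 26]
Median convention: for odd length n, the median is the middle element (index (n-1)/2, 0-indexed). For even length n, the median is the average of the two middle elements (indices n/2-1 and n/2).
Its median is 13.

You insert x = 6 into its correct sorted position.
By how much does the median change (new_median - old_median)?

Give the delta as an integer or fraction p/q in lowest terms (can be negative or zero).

Old median = 13
After inserting x = 6: new sorted = [-9, 2, 4, 6, 13, 19, 20, 26]
New median = 19/2
Delta = 19/2 - 13 = -7/2

Answer: -7/2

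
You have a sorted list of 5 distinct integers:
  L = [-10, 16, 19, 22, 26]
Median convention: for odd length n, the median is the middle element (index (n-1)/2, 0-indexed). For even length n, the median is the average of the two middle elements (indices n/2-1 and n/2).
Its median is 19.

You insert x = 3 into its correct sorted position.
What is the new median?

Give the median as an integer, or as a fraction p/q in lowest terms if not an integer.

Old list (sorted, length 5): [-10, 16, 19, 22, 26]
Old median = 19
Insert x = 3
Old length odd (5). Middle was index 2 = 19.
New length even (6). New median = avg of two middle elements.
x = 3: 1 elements are < x, 4 elements are > x.
New sorted list: [-10, 3, 16, 19, 22, 26]
New median = 35/2

Answer: 35/2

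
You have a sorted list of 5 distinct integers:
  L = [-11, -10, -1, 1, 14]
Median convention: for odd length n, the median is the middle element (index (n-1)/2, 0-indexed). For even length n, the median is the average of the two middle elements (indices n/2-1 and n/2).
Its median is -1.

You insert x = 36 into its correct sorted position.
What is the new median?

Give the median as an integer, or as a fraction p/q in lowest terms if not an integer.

Old list (sorted, length 5): [-11, -10, -1, 1, 14]
Old median = -1
Insert x = 36
Old length odd (5). Middle was index 2 = -1.
New length even (6). New median = avg of two middle elements.
x = 36: 5 elements are < x, 0 elements are > x.
New sorted list: [-11, -10, -1, 1, 14, 36]
New median = 0

Answer: 0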